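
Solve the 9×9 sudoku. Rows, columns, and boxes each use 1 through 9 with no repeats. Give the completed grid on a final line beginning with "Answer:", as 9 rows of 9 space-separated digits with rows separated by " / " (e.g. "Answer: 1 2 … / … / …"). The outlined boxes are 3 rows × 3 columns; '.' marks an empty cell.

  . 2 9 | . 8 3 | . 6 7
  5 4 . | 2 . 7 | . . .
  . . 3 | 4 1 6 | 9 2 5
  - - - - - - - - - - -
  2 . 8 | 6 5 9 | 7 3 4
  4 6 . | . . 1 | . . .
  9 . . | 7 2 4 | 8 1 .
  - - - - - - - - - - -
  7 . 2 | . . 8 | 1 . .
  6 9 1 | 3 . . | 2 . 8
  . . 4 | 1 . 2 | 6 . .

Step 1. [r7c4∈{5,9}] col 4 places 9 nowhere but r7c4. So r7c4=9.
Step 2. [r9c1∈{3,8}] r9c1 is the only open cell in col 1 admitting 3 ⇒ r9c1=3.
Step 3. [r7c2∈{5}] nothing but 5 survives at r7c2. So r7c2=5.
Step 4. [r9c8∈{5,7,9}] row 9 places 5 nowhere but r9c8 ⇒ r9c8=5.
Step 5. [r8c8∈{4,7}] across col 8, 7 lands solely at r8c8 ⇒ r8c8=7.
Step 6. [r9c9∈{9}] only 9 remains possible at r9c9 ⇒ r9c9=9.
Step 7. [r6c3∈{5}] only 5 remains possible at r6c3 ⇒ r6c3=5.
Step 8. [r2c7∈{3}] r2c7 has the single candidate 3. So r2c7=3.
Step 9. [r3c1∈{8}] r3c1 has the single candidate 8 ⇒ r3c1=8.
Step 10. [r8c5∈{4}] r8c5 is down to just 4. So r8c5=4.
Step 11. [r7c8∈{4}] nothing but 4 survives at r7c8. So r7c8=4.
Step 12. [r6c2∈{3}] r6c2 has the single candidate 3, so r6c2=3.
Step 13. [r1c4∈{5}] only 5 remains possible at r1c4. So r1c4=5.
Step 14. [r1c1∈{1}] r1c1's peers cover all but 1, so r1c1=1.
Step 15. [r8c6∈{5}] r8c6's peers cover all but 5, so r8c6=5.
Step 16. [r1c7∈{4}] r1c7's peers cover all but 4. So r1c7=4.
Step 17. [r5c9∈{2}] r5c9's peers cover all but 2. So r5c9=2.
Step 18. [r5c8∈{9}] only 9 remains possible at r5c8, so r5c8=9.
Step 19. [r4c2∈{1}] only 1 remains possible at r4c2, so r4c2=1.
Step 20. [r2c9∈{1}] only 1 remains possible at r2c9 ⇒ r2c9=1.
Step 21. [r7c5∈{6}] r7c5 has the single candidate 6, so r7c5=6.
Step 22. [r6c9∈{6}] r6c9 is down to just 6, so r6c9=6.
Step 23. [r5c5∈{3}] r5c5 has the single candidate 3, so r5c5=3.
Step 24. [r5c4∈{8}] only 8 remains possible at r5c4, so r5c4=8.
Step 25. [r7c9∈{3}] r7c9 has the single candidate 3 ⇒ r7c9=3.
Step 26. [r2c8∈{8}] only 8 remains possible at r2c8. So r2c8=8.
Step 27. [r5c3∈{7}] only 7 remains possible at r5c3, so r5c3=7.
Step 28. [r2c3∈{6}] r2c3 has the single candidate 6 ⇒ r2c3=6.
Step 29. [r5c7∈{5}] r5c7's peers cover all but 5, so r5c7=5.
Step 30. [r9c2∈{8}] r9c2 is down to just 8, so r9c2=8.
Step 31. [r9c5∈{7}] only 7 remains possible at r9c5. So r9c5=7.
Step 32. [r2c5∈{9}] nothing but 9 survives at r2c5. So r2c5=9.
Step 33. [r3c2∈{7}] r3c2's peers cover all but 7, so r3c2=7.

Answer: 1 2 9 5 8 3 4 6 7 / 5 4 6 2 9 7 3 8 1 / 8 7 3 4 1 6 9 2 5 / 2 1 8 6 5 9 7 3 4 / 4 6 7 8 3 1 5 9 2 / 9 3 5 7 2 4 8 1 6 / 7 5 2 9 6 8 1 4 3 / 6 9 1 3 4 5 2 7 8 / 3 8 4 1 7 2 6 5 9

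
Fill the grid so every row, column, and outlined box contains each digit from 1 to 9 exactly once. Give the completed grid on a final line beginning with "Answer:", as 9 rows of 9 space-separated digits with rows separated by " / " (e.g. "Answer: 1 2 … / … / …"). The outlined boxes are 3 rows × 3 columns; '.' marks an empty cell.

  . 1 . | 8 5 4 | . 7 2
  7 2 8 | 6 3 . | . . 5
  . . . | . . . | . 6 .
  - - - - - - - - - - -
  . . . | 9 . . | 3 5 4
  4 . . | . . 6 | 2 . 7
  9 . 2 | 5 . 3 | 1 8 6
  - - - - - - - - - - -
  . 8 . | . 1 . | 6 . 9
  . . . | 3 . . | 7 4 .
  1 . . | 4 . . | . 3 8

Step 1. [r3c2∈{3,4,5,9}] across col 2, 4 lands solely at r3c2 ⇒ r3c2=4.
Step 2. [r6c2∈{7}] r6c2 has the single candidate 7. So r6c2=7.
Step 3. [r4c2∈{6}] r4c2 is down to just 6. So r4c2=6.
Step 4. [r1c7∈{9}] only 9 remains possible at r1c7 ⇒ r1c7=9.
Step 5. [r3c3∈{3,5,9}] 9 has one home in box 1: r3c3 ⇒ r3c3=9.
Step 6. [r9c7∈{5}] r9c7's peers cover all but 5 ⇒ r9c7=5.
Step 7. [r3c1∈{3,5}] r3c1 is the only open cell in row 3 admitting 5. So r3c1=5.
Step 8. [r9c2∈{9}] only 9 remains possible at r9c2, so r9c2=9.
Step 9. [r8c5∈{2,6,8,9}] across col 5, 9 lands solely at r8c5. So r8c5=9.
Step 10. [r8c2∈{5}] r8c2 is down to just 5 ⇒ r8c2=5.
Step 11. [r8c3∈{6}] r8c3's peers cover all but 6. So r8c3=6.
Step 12. [r9c3∈{7}] only 7 remains possible at r9c3, so r9c3=7.
Step 13. [r9c6∈{2}] r9c6 is down to just 2, so r9c6=2.
Step 14. [r1c3∈{3}] r1c3 has the single candidate 3, so r1c3=3.
Step 15. [r3c4∈{1,2,7}] across col 4, 2 lands solely at r3c4 ⇒ r3c4=2.
Step 16. [r4c5∈{2,7,8}] 2 has one home in row 4: r4c5 ⇒ r4c5=2.
Step 17. [r4c6∈{1,7,8}] across row 4, 7 lands solely at r4c6. So r4c6=7.
Step 18. [r3c6∈{1}] only 1 remains possible at r3c6. So r3c6=1.
Step 19. [r8c1∈{2}] nothing but 2 survives at r8c1 ⇒ r8c1=2.
Step 20. [r5c3∈{1,5}] r5c3 is the only open cell in row 5 admitting 5 ⇒ r5c3=5.
Step 21. [r1c1∈{6}] only 6 remains possible at r1c1, so r1c1=6.
Step 22. [r7c1∈{3}] nothing but 3 survives at r7c1, so r7c1=3.
Step 23. [r2c7∈{4}] r2c7 has the single candidate 4. So r2c7=4.
Step 24. [r2c8∈{1}] r2c8 is down to just 1. So r2c8=1.
Step 25. [r5c2∈{3}] only 3 remains possible at r5c2 ⇒ r5c2=3.
Step 26. [r5c5∈{8}] r5c5 has the single candidate 8, so r5c5=8.
Step 27. [r8c9∈{1}] r8c9 is down to just 1 ⇒ r8c9=1.
Step 28. [r9c5∈{6}] r9c5 has the single candidate 6, so r9c5=6.
Step 29. [r6c5∈{4}] nothing but 4 survives at r6c5. So r6c5=4.
Step 30. [r3c9∈{3}] only 3 remains possible at r3c9, so r3c9=3.
Step 31. [r7c3∈{4}] nothing but 4 survives at r7c3 ⇒ r7c3=4.
Step 32. [r5c8∈{9}] only 9 remains possible at r5c8. So r5c8=9.
Step 33. [r8c6∈{8}] r8c6 has the single candidate 8, so r8c6=8.
Step 34. [r7c8∈{2}] r7c8 has the single candidate 2. So r7c8=2.
Step 35. [r4c3∈{1}] r4c3 is down to just 1 ⇒ r4c3=1.
Step 36. [r7c6∈{5}] r7c6 is down to just 5, so r7c6=5.
Step 37. [r2c6∈{9}] only 9 remains possible at r2c6. So r2c6=9.
Step 38. [r3c7∈{8}] r3c7 is down to just 8. So r3c7=8.
Step 39. [r3c5∈{7}] only 7 remains possible at r3c5. So r3c5=7.
Step 40. [r4c1∈{8}] only 8 remains possible at r4c1. So r4c1=8.
Step 41. [r5c4∈{1}] r5c4 has the single candidate 1, so r5c4=1.
Step 42. [r7c4∈{7}] r7c4 is down to just 7, so r7c4=7.

Answer: 6 1 3 8 5 4 9 7 2 / 7 2 8 6 3 9 4 1 5 / 5 4 9 2 7 1 8 6 3 / 8 6 1 9 2 7 3 5 4 / 4 3 5 1 8 6 2 9 7 / 9 7 2 5 4 3 1 8 6 / 3 8 4 7 1 5 6 2 9 / 2 5 6 3 9 8 7 4 1 / 1 9 7 4 6 2 5 3 8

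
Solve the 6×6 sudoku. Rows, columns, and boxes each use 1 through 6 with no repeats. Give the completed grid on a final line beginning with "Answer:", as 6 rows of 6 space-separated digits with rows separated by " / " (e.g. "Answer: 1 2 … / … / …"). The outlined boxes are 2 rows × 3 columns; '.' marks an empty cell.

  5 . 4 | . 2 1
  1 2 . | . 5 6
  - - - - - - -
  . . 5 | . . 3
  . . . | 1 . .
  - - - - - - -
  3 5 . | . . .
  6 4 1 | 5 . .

Step 1. [r4c3∈{2,3,6}] r4c3 is the only open cell in col 3 admitting 6. So r4c3=6.
Step 2. [r4c5∈{4}] r4c5 is down to just 4. So r4c5=4.
Step 3. [r6c6∈{2}] r6c6 has the single candidate 2. So r6c6=2.
Step 4. [r3c5∈{6}] r3c5's peers cover all but 6, so r3c5=6.
Step 5. [r1c4∈{3}] r1c4 is down to just 3. So r1c4=3.
Step 6. [r3c1∈{2,4}] r3c1 is the only open cell in row 3 admitting 4 ⇒ r3c1=4.
Step 7. [r5c6∈{4}] only 4 remains possible at r5c6. So r5c6=4.
Step 8. [r2c3∈{3}] r2c3 is down to just 3 ⇒ r2c3=3.
Step 9. [r5c4∈{6}] only 6 remains possible at r5c4 ⇒ r5c4=6.
Step 10. [r1c2∈{6}] r1c2 has the single candidate 6. So r1c2=6.
Step 11. [r3c2∈{1}] r3c2's peers cover all but 1 ⇒ r3c2=1.
Step 12. [r2c4∈{4}] only 4 remains possible at r2c4, so r2c4=4.
Step 13. [r5c5∈{1}] r5c5 is down to just 1 ⇒ r5c5=1.
Step 14. [r6c5∈{3}] r6c5 has the single candidate 3 ⇒ r6c5=3.
Step 15. [r5c3∈{2}] only 2 remains possible at r5c3, so r5c3=2.
Step 16. [r4c6∈{5}] r4c6's peers cover all but 5, so r4c6=5.
Step 17. [r3c4∈{2}] r3c4 has the single candidate 2 ⇒ r3c4=2.
Step 18. [r4c1∈{2}] r4c1 has the single candidate 2, so r4c1=2.
Step 19. [r4c2∈{3}] r4c2 has the single candidate 3. So r4c2=3.

Answer: 5 6 4 3 2 1 / 1 2 3 4 5 6 / 4 1 5 2 6 3 / 2 3 6 1 4 5 / 3 5 2 6 1 4 / 6 4 1 5 3 2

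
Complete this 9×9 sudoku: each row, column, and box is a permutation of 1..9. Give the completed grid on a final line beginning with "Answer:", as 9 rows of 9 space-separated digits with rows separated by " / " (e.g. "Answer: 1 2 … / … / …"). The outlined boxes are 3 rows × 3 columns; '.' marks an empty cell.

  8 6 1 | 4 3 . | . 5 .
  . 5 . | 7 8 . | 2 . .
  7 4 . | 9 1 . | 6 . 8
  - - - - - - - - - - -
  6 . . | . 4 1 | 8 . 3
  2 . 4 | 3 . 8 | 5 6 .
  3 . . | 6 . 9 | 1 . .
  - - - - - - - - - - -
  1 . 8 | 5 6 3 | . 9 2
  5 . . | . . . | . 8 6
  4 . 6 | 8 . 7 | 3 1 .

Step 1. [r7c2∈{7}] r7c2's peers cover all but 7, so r7c2=7.
Step 2. [r5c9∈{7,9}] r5c9 is the only open cell in box 6 admitting 9, so r5c9=9.
Step 3. [r4c3∈{5,7,9}] r4c3 is the only open cell in row 4 admitting 5. So r4c3=5.
Step 4. [r3c3∈{2,3}] r3c3 is the only open cell in box 1 admitting 2 ⇒ r3c3=2.
Step 5. [r4c8∈{2,7}] across row 4, 7 lands solely at r4c8, so r4c8=7.
Step 6. [r8c2∈{2,3,9}] 3 has one home in col 2: r8c2. So r8c2=3.
Step 7. [r8c3∈{9}] nothing but 9 survives at r8c3, so r8c3=9.
Step 8. [r8c5∈{2}] r8c5 is down to just 2 ⇒ r8c5=2.
Step 9. [r6c9∈{4}] nothing but 4 survives at r6c9 ⇒ r6c9=4.
Step 10. [r8c7∈{4,7}] 7 has one home in row 8: r8c7, so r8c7=7.
Step 11. [r6c3∈{7}] r6c3's peers cover all but 7, so r6c3=7.
Step 12. [r2c3∈{3}] r2c3 has the single candidate 3. So r2c3=3.
Step 13. [r1c7∈{9}] only 9 remains possible at r1c7 ⇒ r1c7=9.
Step 14. [r2c8∈{4}] nothing but 4 survives at r2c8 ⇒ r2c8=4.
Step 15. [r2c6∈{6}] only 6 remains possible at r2c6, so r2c6=6.
Step 16. [r8c4∈{1}] r8c4 has the single candidate 1 ⇒ r8c4=1.
Step 17. [r9c2∈{2}] only 2 remains possible at r9c2, so r9c2=2.
Step 18. [r8c6∈{4}] r8c6's peers cover all but 4. So r8c6=4.
Step 19. [r9c9∈{5}] r9c9 is down to just 5. So r9c9=5.
Step 20. [r5c5∈{7}] nothing but 7 survives at r5c5 ⇒ r5c5=7.
Step 21. [r3c6∈{5}] nothing but 5 survives at r3c6. So r3c6=5.
Step 22. [r5c2∈{1}] nothing but 1 survives at r5c2 ⇒ r5c2=1.
Step 23. [r6c5∈{5}] only 5 remains possible at r6c5. So r6c5=5.
Step 24. [r1c9∈{7}] r1c9's peers cover all but 7. So r1c9=7.
Step 25. [r2c9∈{1}] nothing but 1 survives at r2c9. So r2c9=1.
Step 26. [r3c8∈{3}] r3c8's peers cover all but 3, so r3c8=3.
Step 27. [r7c7∈{4}] only 4 remains possible at r7c7 ⇒ r7c7=4.
Step 28. [r4c2∈{9}] r4c2's peers cover all but 9 ⇒ r4c2=9.
Step 29. [r4c4∈{2}] r4c4 has the single candidate 2 ⇒ r4c4=2.
Step 30. [r9c5∈{9}] only 9 remains possible at r9c5, so r9c5=9.
Step 31. [r2c1∈{9}] nothing but 9 survives at r2c1, so r2c1=9.
Step 32. [r1c6∈{2}] r1c6 has the single candidate 2 ⇒ r1c6=2.
Step 33. [r6c8∈{2}] r6c8's peers cover all but 2. So r6c8=2.
Step 34. [r6c2∈{8}] r6c2 has the single candidate 8, so r6c2=8.

Answer: 8 6 1 4 3 2 9 5 7 / 9 5 3 7 8 6 2 4 1 / 7 4 2 9 1 5 6 3 8 / 6 9 5 2 4 1 8 7 3 / 2 1 4 3 7 8 5 6 9 / 3 8 7 6 5 9 1 2 4 / 1 7 8 5 6 3 4 9 2 / 5 3 9 1 2 4 7 8 6 / 4 2 6 8 9 7 3 1 5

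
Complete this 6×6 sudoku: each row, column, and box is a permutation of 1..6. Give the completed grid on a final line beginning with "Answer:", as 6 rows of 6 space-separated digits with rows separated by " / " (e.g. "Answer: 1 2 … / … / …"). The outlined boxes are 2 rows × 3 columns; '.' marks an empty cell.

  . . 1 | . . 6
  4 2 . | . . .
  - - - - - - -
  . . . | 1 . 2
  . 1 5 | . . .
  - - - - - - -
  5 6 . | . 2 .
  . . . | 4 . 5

Step 1. [r1c1∈{3}] r1c1 is down to just 3. So r1c1=3.
Step 2. [r3c5∈{3,4,5,6}] in row 3, 5 fits only at r3c5 ⇒ r3c5=5.
Step 3. [r5c4∈{3}] nothing but 3 survives at r5c4, so r5c4=3.
Step 4. [r6c2∈{3}] nothing but 3 survives at r6c2 ⇒ r6c2=3.
Step 5. [r4c6∈{3,4}] in col 6, 4 fits only at r4c6, so r4c6=4.
Step 6. [r3c1∈{6}] nothing but 6 survives at r3c1 ⇒ r3c1=6.
Step 7. [r6c5∈{1,6}] row 6 places 6 nowhere but r6c5. So r6c5=6.
Step 8. [r2c5∈{1,3}] 1 has one home in col 5: r2c5. So r2c5=1.
Step 9. [r1c2∈{5}] r1c2 is down to just 5. So r1c2=5.
Step 10. [r6c3∈{2}] r6c3 has the single candidate 2, so r6c3=2.
Step 11. [r3c2∈{4}] only 4 remains possible at r3c2, so r3c2=4.
Step 12. [r4c5∈{3}] r4c5 has the single candidate 3, so r4c5=3.
Step 13. [r5c3∈{4}] r5c3 is down to just 4, so r5c3=4.
Step 14. [r6c1∈{1}] r6c1's peers cover all but 1. So r6c1=1.
Step 15. [r2c4∈{5}] r2c4's peers cover all but 5 ⇒ r2c4=5.
Step 16. [r4c1∈{2}] nothing but 2 survives at r4c1, so r4c1=2.
Step 17. [r3c3∈{3}] r3c3 is down to just 3. So r3c3=3.
Step 18. [r5c6∈{1}] r5c6's peers cover all but 1. So r5c6=1.
Step 19. [r2c3∈{6}] r2c3 is down to just 6. So r2c3=6.
Step 20. [r2c6∈{3}] r2c6 is down to just 3 ⇒ r2c6=3.
Step 21. [r1c4∈{2}] r1c4's peers cover all but 2 ⇒ r1c4=2.
Step 22. [r1c5∈{4}] nothing but 4 survives at r1c5. So r1c5=4.
Step 23. [r4c4∈{6}] r4c4's peers cover all but 6, so r4c4=6.

Answer: 3 5 1 2 4 6 / 4 2 6 5 1 3 / 6 4 3 1 5 2 / 2 1 5 6 3 4 / 5 6 4 3 2 1 / 1 3 2 4 6 5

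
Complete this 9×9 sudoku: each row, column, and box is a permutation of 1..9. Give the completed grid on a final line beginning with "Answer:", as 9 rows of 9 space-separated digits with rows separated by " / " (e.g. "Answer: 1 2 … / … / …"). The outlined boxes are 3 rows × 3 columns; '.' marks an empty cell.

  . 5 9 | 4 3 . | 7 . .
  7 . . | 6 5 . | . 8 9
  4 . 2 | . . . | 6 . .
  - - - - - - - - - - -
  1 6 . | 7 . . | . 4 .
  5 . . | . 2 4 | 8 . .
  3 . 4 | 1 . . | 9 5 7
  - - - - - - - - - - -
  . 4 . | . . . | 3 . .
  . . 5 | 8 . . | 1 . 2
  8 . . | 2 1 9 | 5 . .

Step 1. [r1c6∈{1,2,8}] row 1 places 8 nowhere but r1c6. So r1c6=8.
Step 2. [r8c6∈{3,6,7}] in box 8, 3 fits only at r8c6. So r8c6=3.
Step 3. [r1c9∈{1}] r1c9 has the single candidate 1 ⇒ r1c9=1.
Step 4. [r3c8∈{3}] r3c8 is down to just 3 ⇒ r3c8=3.
Step 5. [r5c2∈{7,9}] in box 4, 9 fits only at r5c2. So r5c2=9.
Step 6. [r8c2∈{7}] r8c2's peers cover all but 7, so r8c2=7.
Step 7. [r7c3∈{1,6}] in row 7, 1 fits only at r7c3, so r7c3=1.
Step 8. [r9c3∈{3,6}] col 3 places 6 nowhere but r9c3 ⇒ r9c3=6.
Step 9. [r8c1∈{9}] r8c1 has the single candidate 9 ⇒ r8c1=9.
Step 10. [r8c8∈{6}] nothing but 6 survives at r8c8, so r8c8=6.
Step 11. [r4c5∈{8,9}] across row 4, 9 lands solely at r4c5 ⇒ r4c5=9.
Step 12. [r2c6∈{1,2}] col 6 places 2 nowhere but r2c6 ⇒ r2c6=2.
Step 13. [r6c6∈{6}] r6c6 is down to just 6. So r6c6=6.
Step 14. [r3c5∈{7}] r3c5 has the single candidate 7 ⇒ r3c5=7.
Step 15. [r7c6∈{5,7}] 7 has one home in col 6: r7c6, so r7c6=7.
Step 16. [r2c2∈{1,3}] r2c2 is the only open cell in row 2 admitting 1, so r2c2=1.
Step 17. [r6c5∈{8}] nothing but 8 survives at r6c5 ⇒ r6c5=8.
Step 18. [r5c4∈{3}] r5c4's peers cover all but 3 ⇒ r5c4=3.
Step 19. [r7c9∈{8}] r7c9 is down to just 8, so r7c9=8.
Step 20. [r9c8∈{7}] r9c8 has the single candidate 7, so r9c8=7.
Step 21. [r1c1∈{6}] nothing but 6 survives at r1c1 ⇒ r1c1=6.
Step 22. [r4c3∈{8}] nothing but 8 survives at r4c3. So r4c3=8.
Step 23. [r2c3∈{3}] only 3 remains possible at r2c3 ⇒ r2c3=3.
Step 24. [r1c8∈{2}] r1c8 has the single candidate 2. So r1c8=2.
Step 25. [r3c6∈{1}] r3c6's peers cover all but 1. So r3c6=1.
Step 26. [r4c7∈{2}] r4c7's peers cover all but 2, so r4c7=2.
Step 27. [r7c5∈{6}] r7c5 is down to just 6 ⇒ r7c5=6.
Step 28. [r5c3∈{7}] only 7 remains possible at r5c3, so r5c3=7.
Step 29. [r3c9∈{5}] r3c9 is down to just 5. So r3c9=5.
Step 30. [r5c9∈{6}] r5c9 has the single candidate 6. So r5c9=6.
Step 31. [r3c4∈{9}] r3c4 has the single candidate 9 ⇒ r3c4=9.
Step 32. [r9c2∈{3}] only 3 remains possible at r9c2. So r9c2=3.
Step 33. [r7c4∈{5}] r7c4 has the single candidate 5 ⇒ r7c4=5.
Step 34. [r6c2∈{2}] r6c2 is down to just 2. So r6c2=2.
Step 35. [r2c7∈{4}] r2c7 is down to just 4, so r2c7=4.
Step 36. [r3c2∈{8}] r3c2's peers cover all but 8. So r3c2=8.
Step 37. [r7c1∈{2}] r7c1's peers cover all but 2 ⇒ r7c1=2.
Step 38. [r4c9∈{3}] r4c9 has the single candidate 3, so r4c9=3.
Step 39. [r9c9∈{4}] r9c9 is down to just 4. So r9c9=4.
Step 40. [r8c5∈{4}] nothing but 4 survives at r8c5. So r8c5=4.
Step 41. [r5c8∈{1}] only 1 remains possible at r5c8. So r5c8=1.
Step 42. [r7c8∈{9}] r7c8 has the single candidate 9, so r7c8=9.
Step 43. [r4c6∈{5}] r4c6 is down to just 5, so r4c6=5.

Answer: 6 5 9 4 3 8 7 2 1 / 7 1 3 6 5 2 4 8 9 / 4 8 2 9 7 1 6 3 5 / 1 6 8 7 9 5 2 4 3 / 5 9 7 3 2 4 8 1 6 / 3 2 4 1 8 6 9 5 7 / 2 4 1 5 6 7 3 9 8 / 9 7 5 8 4 3 1 6 2 / 8 3 6 2 1 9 5 7 4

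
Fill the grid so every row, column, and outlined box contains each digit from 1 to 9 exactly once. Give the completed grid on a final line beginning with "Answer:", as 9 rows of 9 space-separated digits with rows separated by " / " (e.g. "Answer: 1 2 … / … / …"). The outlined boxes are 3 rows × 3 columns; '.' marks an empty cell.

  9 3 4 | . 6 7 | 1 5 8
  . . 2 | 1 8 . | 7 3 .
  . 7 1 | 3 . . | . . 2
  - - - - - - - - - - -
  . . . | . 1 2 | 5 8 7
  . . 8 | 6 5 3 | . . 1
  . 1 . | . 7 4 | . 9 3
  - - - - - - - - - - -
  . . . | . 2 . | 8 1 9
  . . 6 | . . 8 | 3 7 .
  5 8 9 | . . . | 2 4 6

Step 1. [r7c2∈{4}] only 4 remains possible at r7c2, so r7c2=4.
Step 2. [r2c1∈{6}] nothing but 6 survives at r2c1 ⇒ r2c1=6.
Step 3. [r3c7∈{4,6,9}] in col 7, 9 fits only at r3c7 ⇒ r3c7=9.
Step 4. [r7c3∈{3,7}] r7c3 is the only open cell in col 3 admitting 7, so r7c3=7.
Step 5. [r8c4∈{4,5,9}] across col 4, 4 lands solely at r8c4, so r8c4=4.
Step 6. [r6c1∈{2}] nothing but 2 survives at r6c1. So r6c1=2.
Step 7. [r4c1∈{3,4}] in row 4, 4 fits only at r4c1 ⇒ r4c1=4.
Step 8. [r3c6∈{5}] r3c6's peers cover all but 5. So r3c6=5.
Step 9. [r4c4∈{9}] r4c4 is down to just 9 ⇒ r4c4=9.
Step 10. [r3c8∈{6}] r3c8 is down to just 6 ⇒ r3c8=6.
Step 11. [r1c4∈{2}] r1c4 is down to just 2, so r1c4=2.
Step 12. [r9c6∈{1}] r9c6 is down to just 1 ⇒ r9c6=1.
Step 13. [r6c4∈{8}] only 8 remains possible at r6c4. So r6c4=8.
Step 14. [r3c5∈{4}] nothing but 4 survives at r3c5. So r3c5=4.
Step 15. [r2c2∈{5}] r2c2 is down to just 5, so r2c2=5.
Step 16. [r3c1∈{8}] r3c1 is down to just 8, so r3c1=8.
Step 17. [r8c1∈{1}] r8c1's peers cover all but 1 ⇒ r8c1=1.
Step 18. [r5c2∈{9}] r5c2 is down to just 9 ⇒ r5c2=9.
Step 19. [r7c1∈{3}] nothing but 3 survives at r7c1, so r7c1=3.
Step 20. [r5c7∈{4}] only 4 remains possible at r5c7. So r5c7=4.
Step 21. [r4c2∈{6}] r4c2 is down to just 6, so r4c2=6.
Step 22. [r2c9∈{4}] r2c9's peers cover all but 4 ⇒ r2c9=4.
Step 23. [r5c1∈{7}] r5c1 has the single candidate 7, so r5c1=7.
Step 24. [r6c3∈{5}] only 5 remains possible at r6c3 ⇒ r6c3=5.
Step 25. [r5c8∈{2}] r5c8 has the single candidate 2. So r5c8=2.
Step 26. [r8c2∈{2}] r8c2's peers cover all but 2 ⇒ r8c2=2.
Step 27. [r9c5∈{3}] r9c5 is down to just 3, so r9c5=3.
Step 28. [r7c6∈{6}] r7c6 has the single candidate 6. So r7c6=6.
Step 29. [r8c5∈{9}] r8c5 is down to just 9, so r8c5=9.
Step 30. [r4c3∈{3}] nothing but 3 survives at r4c3. So r4c3=3.
Step 31. [r2c6∈{9}] nothing but 9 survives at r2c6, so r2c6=9.
Step 32. [r9c4∈{7}] nothing but 7 survives at r9c4. So r9c4=7.
Step 33. [r7c4∈{5}] r7c4 has the single candidate 5, so r7c4=5.
Step 34. [r8c9∈{5}] nothing but 5 survives at r8c9 ⇒ r8c9=5.
Step 35. [r6c7∈{6}] r6c7 is down to just 6. So r6c7=6.

Answer: 9 3 4 2 6 7 1 5 8 / 6 5 2 1 8 9 7 3 4 / 8 7 1 3 4 5 9 6 2 / 4 6 3 9 1 2 5 8 7 / 7 9 8 6 5 3 4 2 1 / 2 1 5 8 7 4 6 9 3 / 3 4 7 5 2 6 8 1 9 / 1 2 6 4 9 8 3 7 5 / 5 8 9 7 3 1 2 4 6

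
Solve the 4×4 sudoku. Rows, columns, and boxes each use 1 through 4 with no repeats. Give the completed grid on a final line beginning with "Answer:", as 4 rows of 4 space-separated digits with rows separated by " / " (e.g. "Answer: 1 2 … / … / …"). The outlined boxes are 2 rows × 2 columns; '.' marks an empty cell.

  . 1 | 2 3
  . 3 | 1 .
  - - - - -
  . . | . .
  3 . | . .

Step 1. [r4c3∈{4}] r4c3 is down to just 4. So r4c3=4.
Step 2. [r3c1∈{1,2,4}] r3c1 is the only open cell in col 1 admitting 1. So r3c1=1.
Step 3. [r3c4∈{2}] r3c4's peers cover all but 2 ⇒ r3c4=2.
Step 4. [r2c1∈{2,4}] r2c1 is the only open cell in row 2 admitting 2. So r2c1=2.
Step 5. [r3c3∈{3}] nothing but 3 survives at r3c3, so r3c3=3.
Step 6. [r2c4∈{4}] r2c4's peers cover all but 4 ⇒ r2c4=4.
Step 7. [r4c2∈{2}] r4c2 is down to just 2. So r4c2=2.
Step 8. [r4c4∈{1}] r4c4 has the single candidate 1 ⇒ r4c4=1.
Step 9. [r3c2∈{4}] r3c2's peers cover all but 4 ⇒ r3c2=4.
Step 10. [r1c1∈{4}] r1c1 is down to just 4. So r1c1=4.

Answer: 4 1 2 3 / 2 3 1 4 / 1 4 3 2 / 3 2 4 1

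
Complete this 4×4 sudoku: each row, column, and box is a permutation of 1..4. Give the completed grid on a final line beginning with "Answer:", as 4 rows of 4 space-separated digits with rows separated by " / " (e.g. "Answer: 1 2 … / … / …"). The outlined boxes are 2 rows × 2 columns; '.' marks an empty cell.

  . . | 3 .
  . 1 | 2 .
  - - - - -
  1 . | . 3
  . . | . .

Step 1. [r3c2∈{2,4}] across row 3, 2 lands solely at r3c2 ⇒ r3c2=2.
Step 2. [r1c2∈{4}] only 4 remains possible at r1c2, so r1c2=4.
Step 3. [r4c1∈{3,4}] across col 1, 4 lands solely at r4c1, so r4c1=4.
Step 4. [r4c3∈{1}] nothing but 1 survives at r4c3. So r4c3=1.
Step 5. [r3c3∈{4}] only 4 remains possible at r3c3, so r3c3=4.
Step 6. [r2c4∈{4}] r2c4's peers cover all but 4. So r2c4=4.
Step 7. [r1c4∈{1}] r1c4 has the single candidate 1, so r1c4=1.
Step 8. [r2c1∈{3}] r2c1 is down to just 3, so r2c1=3.
Step 9. [r4c4∈{2}] nothing but 2 survives at r4c4 ⇒ r4c4=2.
Step 10. [r1c1∈{2}] nothing but 2 survives at r1c1 ⇒ r1c1=2.
Step 11. [r4c2∈{3}] r4c2's peers cover all but 3 ⇒ r4c2=3.

Answer: 2 4 3 1 / 3 1 2 4 / 1 2 4 3 / 4 3 1 2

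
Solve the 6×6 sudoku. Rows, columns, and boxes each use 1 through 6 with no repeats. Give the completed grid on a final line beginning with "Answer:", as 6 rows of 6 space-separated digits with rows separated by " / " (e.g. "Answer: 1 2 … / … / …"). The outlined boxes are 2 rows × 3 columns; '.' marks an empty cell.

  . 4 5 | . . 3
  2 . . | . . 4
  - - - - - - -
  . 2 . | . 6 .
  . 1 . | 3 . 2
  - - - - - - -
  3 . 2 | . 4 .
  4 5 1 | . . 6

Step 1. [r4c5∈{5}] nothing but 5 survives at r4c5, so r4c5=5.
Step 2. [r2c5∈{1}] r2c5's peers cover all but 1, so r2c5=1.
Step 3. [r5c6∈{1,5}] r5c6 is the only open cell in col 6 admitting 5. So r5c6=5.
Step 4. [r4c3∈{4,6}] in row 4, 4 fits only at r4c3, so r4c3=4.
Step 5. [r2c3∈{3,6}] r2c3 is the only open cell in col 3 admitting 6, so r2c3=6.
Step 6. [r6c4∈{2}] r6c4 has the single candidate 2, so r6c4=2.
Step 7. [r3c6∈{1}] r3c6 has the single candidate 1. So r3c6=1.
Step 8. [r6c5∈{3}] r6c5 is down to just 3. So r6c5=3.
Step 9. [r2c4∈{5}] only 5 remains possible at r2c4 ⇒ r2c4=5.
Step 10. [r1c5∈{2}] only 2 remains possible at r1c5. So r1c5=2.
Step 11. [r3c1∈{5}] r3c1 is down to just 5. So r3c1=5.
Step 12. [r5c2∈{6}] r5c2's peers cover all but 6. So r5c2=6.
Step 13. [r1c1∈{1}] r1c1 has the single candidate 1, so r1c1=1.
Step 14. [r5c4∈{1}] r5c4's peers cover all but 1 ⇒ r5c4=1.
Step 15. [r3c4∈{4}] r3c4 is down to just 4 ⇒ r3c4=4.
Step 16. [r4c1∈{6}] r4c1 is down to just 6, so r4c1=6.
Step 17. [r2c2∈{3}] r2c2 has the single candidate 3. So r2c2=3.
Step 18. [r1c4∈{6}] nothing but 6 survives at r1c4. So r1c4=6.
Step 19. [r3c3∈{3}] r3c3's peers cover all but 3, so r3c3=3.

Answer: 1 4 5 6 2 3 / 2 3 6 5 1 4 / 5 2 3 4 6 1 / 6 1 4 3 5 2 / 3 6 2 1 4 5 / 4 5 1 2 3 6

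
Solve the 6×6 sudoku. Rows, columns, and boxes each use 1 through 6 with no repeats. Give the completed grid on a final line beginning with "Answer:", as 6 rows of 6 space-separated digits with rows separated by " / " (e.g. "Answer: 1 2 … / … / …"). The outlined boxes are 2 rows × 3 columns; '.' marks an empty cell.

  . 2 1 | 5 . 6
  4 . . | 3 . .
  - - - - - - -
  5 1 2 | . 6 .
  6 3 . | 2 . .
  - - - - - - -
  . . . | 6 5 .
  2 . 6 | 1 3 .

Step 1. [r6c6∈{4}] only 4 remains possible at r6c6, so r6c6=4.
Step 2. [r2c5∈{1,2}] col 5 places 2 nowhere but r2c5, so r2c5=2.
Step 3. [r5c3∈{3,4}] in col 3, 3 fits only at r5c3 ⇒ r5c3=3.
Step 4. [r4c5∈{1,4}] across col 5, 1 lands solely at r4c5. So r4c5=1.
Step 5. [r6c2∈{5}] r6c2's peers cover all but 5, so r6c2=5.
Step 6. [r2c6∈{1}] r2c6 is down to just 1 ⇒ r2c6=1.
Step 7. [r3c4∈{4}] r3c4 has the single candidate 4 ⇒ r3c4=4.
Step 8. [r5c6∈{2}] r5c6 has the single candidate 2. So r5c6=2.
Step 9. [r5c2∈{4}] r5c2's peers cover all but 4 ⇒ r5c2=4.
Step 10. [r2c3∈{5}] r2c3 is down to just 5. So r2c3=5.
Step 11. [r4c6∈{5}] only 5 remains possible at r4c6 ⇒ r4c6=5.
Step 12. [r4c3∈{4}] r4c3 has the single candidate 4, so r4c3=4.
Step 13. [r1c5∈{4}] r1c5 is down to just 4, so r1c5=4.
Step 14. [r3c6∈{3}] only 3 remains possible at r3c6, so r3c6=3.
Step 15. [r1c1∈{3}] only 3 remains possible at r1c1 ⇒ r1c1=3.
Step 16. [r5c1∈{1}] r5c1 has the single candidate 1. So r5c1=1.
Step 17. [r2c2∈{6}] r2c2 has the single candidate 6 ⇒ r2c2=6.

Answer: 3 2 1 5 4 6 / 4 6 5 3 2 1 / 5 1 2 4 6 3 / 6 3 4 2 1 5 / 1 4 3 6 5 2 / 2 5 6 1 3 4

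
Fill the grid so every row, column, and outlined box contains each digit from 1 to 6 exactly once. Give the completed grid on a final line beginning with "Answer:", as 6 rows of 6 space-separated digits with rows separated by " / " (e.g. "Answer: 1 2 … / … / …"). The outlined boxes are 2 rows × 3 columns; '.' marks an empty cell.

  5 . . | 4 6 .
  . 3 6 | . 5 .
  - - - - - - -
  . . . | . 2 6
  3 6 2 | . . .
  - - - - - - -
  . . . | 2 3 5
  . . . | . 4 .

Step 1. [r6c6∈{1}] r6c6 is down to just 1, so r6c6=1.
Step 2. [r1c3∈{1}] only 1 remains possible at r1c3, so r1c3=1.
Step 3. [r5c3∈{4}] r5c3 is down to just 4. So r5c3=4.
Step 4. [r1c2∈{2}] only 2 remains possible at r1c2. So r1c2=2.
Step 5. [r3c3∈{5}] nothing but 5 survives at r3c3. So r3c3=5.
Step 6. [r5c2∈{1}] r5c2 has the single candidate 1 ⇒ r5c2=1.
Step 7. [r2c4∈{1}] only 1 remains possible at r2c4. So r2c4=1.
Step 8. [r6c4∈{6}] r6c4 has the single candidate 6. So r6c4=6.
Step 9. [r3c1∈{1,4}] across row 3, 1 lands solely at r3c1. So r3c1=1.
Step 10. [r6c3∈{3}] only 3 remains possible at r6c3, so r6c3=3.
Step 11. [r5c1∈{6}] only 6 remains possible at r5c1. So r5c1=6.
Step 12. [r4c5∈{1}] r4c5's peers cover all but 1, so r4c5=1.
Step 13. [r4c6∈{4}] r4c6's peers cover all but 4. So r4c6=4.
Step 14. [r3c4∈{3}] only 3 remains possible at r3c4, so r3c4=3.
Step 15. [r2c6∈{2}] r2c6's peers cover all but 2, so r2c6=2.
Step 16. [r4c4∈{5}] r4c4 has the single candidate 5. So r4c4=5.
Step 17. [r6c1∈{2}] r6c1 has the single candidate 2. So r6c1=2.
Step 18. [r1c6∈{3}] nothing but 3 survives at r1c6, so r1c6=3.
Step 19. [r3c2∈{4}] r3c2 has the single candidate 4. So r3c2=4.
Step 20. [r6c2∈{5}] r6c2 is down to just 5, so r6c2=5.
Step 21. [r2c1∈{4}] r2c1's peers cover all but 4, so r2c1=4.

Answer: 5 2 1 4 6 3 / 4 3 6 1 5 2 / 1 4 5 3 2 6 / 3 6 2 5 1 4 / 6 1 4 2 3 5 / 2 5 3 6 4 1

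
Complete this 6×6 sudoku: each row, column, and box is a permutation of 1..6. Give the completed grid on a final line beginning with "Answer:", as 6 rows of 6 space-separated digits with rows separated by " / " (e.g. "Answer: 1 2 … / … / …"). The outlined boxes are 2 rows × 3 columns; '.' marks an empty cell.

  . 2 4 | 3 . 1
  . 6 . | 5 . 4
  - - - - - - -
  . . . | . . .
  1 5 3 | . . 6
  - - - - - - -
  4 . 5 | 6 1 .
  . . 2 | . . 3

Step 1. [r3c1∈{2,6}] 2 has one home in col 1: r3c1. So r3c1=2.
Step 2. [r6c4∈{4}] nothing but 4 survives at r6c4. So r6c4=4.
Step 3. [r4c5∈{2,4}] row 4 places 4 nowhere but r4c5 ⇒ r4c5=4.
Step 4. [r3c6∈{5}] r3c6 is down to just 5, so r3c6=5.
Step 5. [r2c3∈{1}] r2c3's peers cover all but 1. So r2c3=1.
Step 6. [r6c1∈{6}] r6c1 is down to just 6. So r6c1=6.
Step 7. [r3c5∈{3}] r3c5 has the single candidate 3 ⇒ r3c5=3.
Step 8. [r4c4∈{2}] only 2 remains possible at r4c4, so r4c4=2.
Step 9. [r2c1∈{3}] only 3 remains possible at r2c1 ⇒ r2c1=3.
Step 10. [r3c3∈{6}] r3c3 is down to just 6 ⇒ r3c3=6.
Step 11. [r1c5∈{6}] nothing but 6 survives at r1c5, so r1c5=6.
Step 12. [r5c6∈{2}] r5c6 has the single candidate 2, so r5c6=2.
Step 13. [r3c2∈{4}] nothing but 4 survives at r3c2, so r3c2=4.
Step 14. [r5c2∈{3}] r5c2's peers cover all but 3, so r5c2=3.
Step 15. [r2c5∈{2}] nothing but 2 survives at r2c5. So r2c5=2.
Step 16. [r6c5∈{5}] r6c5's peers cover all but 5. So r6c5=5.
Step 17. [r1c1∈{5}] r1c1 is down to just 5 ⇒ r1c1=5.
Step 18. [r3c4∈{1}] r3c4 is down to just 1 ⇒ r3c4=1.
Step 19. [r6c2∈{1}] r6c2's peers cover all but 1, so r6c2=1.

Answer: 5 2 4 3 6 1 / 3 6 1 5 2 4 / 2 4 6 1 3 5 / 1 5 3 2 4 6 / 4 3 5 6 1 2 / 6 1 2 4 5 3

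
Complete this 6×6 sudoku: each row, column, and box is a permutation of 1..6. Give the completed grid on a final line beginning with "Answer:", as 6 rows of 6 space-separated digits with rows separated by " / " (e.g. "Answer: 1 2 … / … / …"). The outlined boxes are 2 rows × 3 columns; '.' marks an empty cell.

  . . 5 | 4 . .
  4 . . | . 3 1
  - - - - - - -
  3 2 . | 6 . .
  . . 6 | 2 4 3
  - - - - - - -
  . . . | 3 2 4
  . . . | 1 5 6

Step 1. [r5c3∈{1}] r5c3's peers cover all but 1. So r5c3=1.
Step 2. [r1c2∈{1,3,6}] row 1 places 3 nowhere but r1c2. So r1c2=3.
Step 3. [r1c1∈{1,2,6}] r1c1 is the only open cell in row 1 admitting 1. So r1c1=1.
Step 4. [r4c1∈{5}] nothing but 5 survives at r4c1 ⇒ r4c1=5.
Step 5. [r6c3∈{2,3,4}] across row 6, 3 lands solely at r6c3, so r6c3=3.
Step 6. [r2c2∈{6}] r2c2 has the single candidate 6, so r2c2=6.
Step 7. [r3c3∈{4}] r3c3's peers cover all but 4, so r3c3=4.
Step 8. [r3c6∈{5}] r3c6 is down to just 5, so r3c6=5.
Step 9. [r4c2∈{1}] only 1 remains possible at r4c2, so r4c2=1.
Step 10. [r1c5∈{6}] r1c5 is down to just 6, so r1c5=6.
Step 11. [r5c2∈{5}] r5c2's peers cover all but 5 ⇒ r5c2=5.
Step 12. [r1c6∈{2}] r1c6 is down to just 2 ⇒ r1c6=2.
Step 13. [r3c5∈{1}] only 1 remains possible at r3c5 ⇒ r3c5=1.
Step 14. [r2c3∈{2}] r2c3's peers cover all but 2. So r2c3=2.
Step 15. [r5c1∈{6}] r5c1 has the single candidate 6, so r5c1=6.
Step 16. [r6c1∈{2}] r6c1 has the single candidate 2. So r6c1=2.
Step 17. [r2c4∈{5}] r2c4's peers cover all but 5, so r2c4=5.
Step 18. [r6c2∈{4}] nothing but 4 survives at r6c2, so r6c2=4.

Answer: 1 3 5 4 6 2 / 4 6 2 5 3 1 / 3 2 4 6 1 5 / 5 1 6 2 4 3 / 6 5 1 3 2 4 / 2 4 3 1 5 6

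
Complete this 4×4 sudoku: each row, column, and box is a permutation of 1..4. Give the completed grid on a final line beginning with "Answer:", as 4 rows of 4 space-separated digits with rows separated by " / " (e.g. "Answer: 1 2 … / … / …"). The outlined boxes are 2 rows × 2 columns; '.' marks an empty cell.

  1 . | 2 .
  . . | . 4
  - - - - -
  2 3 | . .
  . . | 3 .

Step 1. [r3c4∈{1}] r3c4 has the single candidate 1. So r3c4=1.
Step 2. [r4c1∈{4}] only 4 remains possible at r4c1 ⇒ r4c1=4.
Step 3. [r2c1∈{3}] r2c1's peers cover all but 3. So r2c1=3.
Step 4. [r4c2∈{1}] only 1 remains possible at r4c2, so r4c2=1.
Step 5. [r2c3∈{1}] r2c3 is down to just 1 ⇒ r2c3=1.
Step 6. [r1c4∈{3}] r1c4 is down to just 3, so r1c4=3.
Step 7. [r1c2∈{4}] nothing but 4 survives at r1c2. So r1c2=4.
Step 8. [r3c3∈{4}] r3c3 is down to just 4, so r3c3=4.
Step 9. [r2c2∈{2}] nothing but 2 survives at r2c2, so r2c2=2.
Step 10. [r4c4∈{2}] only 2 remains possible at r4c4 ⇒ r4c4=2.

Answer: 1 4 2 3 / 3 2 1 4 / 2 3 4 1 / 4 1 3 2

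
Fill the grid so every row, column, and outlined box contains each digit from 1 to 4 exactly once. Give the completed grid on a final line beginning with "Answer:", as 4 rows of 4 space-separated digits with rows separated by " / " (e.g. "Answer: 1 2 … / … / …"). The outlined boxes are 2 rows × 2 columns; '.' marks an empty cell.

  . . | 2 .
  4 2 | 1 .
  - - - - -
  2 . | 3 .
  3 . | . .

Step 1. [r4c3∈{4}] r4c3 has the single candidate 4 ⇒ r4c3=4.
Step 2. [r4c2∈{1}] only 1 remains possible at r4c2, so r4c2=1.
Step 3. [r2c4∈{3}] r2c4 has the single candidate 3, so r2c4=3.
Step 4. [r3c2∈{4}] r3c2 has the single candidate 4, so r3c2=4.
Step 5. [r3c4∈{1}] nothing but 1 survives at r3c4 ⇒ r3c4=1.
Step 6. [r4c4∈{2}] nothing but 2 survives at r4c4 ⇒ r4c4=2.
Step 7. [r1c1∈{1}] r1c1 has the single candidate 1. So r1c1=1.
Step 8. [r1c2∈{3}] r1c2 has the single candidate 3 ⇒ r1c2=3.
Step 9. [r1c4∈{4}] r1c4 has the single candidate 4. So r1c4=4.

Answer: 1 3 2 4 / 4 2 1 3 / 2 4 3 1 / 3 1 4 2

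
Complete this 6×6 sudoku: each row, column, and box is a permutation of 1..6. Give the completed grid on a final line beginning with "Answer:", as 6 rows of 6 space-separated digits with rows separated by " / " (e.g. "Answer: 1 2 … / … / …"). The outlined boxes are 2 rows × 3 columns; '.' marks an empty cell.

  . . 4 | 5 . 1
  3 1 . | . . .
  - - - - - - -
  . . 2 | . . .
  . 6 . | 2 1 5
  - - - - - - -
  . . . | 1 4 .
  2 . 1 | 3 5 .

Step 1. [r3c6∈{3,4,6}] in col 6, 3 fits only at r3c6, so r3c6=3.
Step 2. [r3c4∈{4,6}] 4 has one home in box 4: r3c4 ⇒ r3c4=4.
Step 3. [r2c4∈{6}] nothing but 6 survives at r2c4. So r2c4=6.
Step 4. [r5c3∈{3,5,6}] r5c3 is the only open cell in col 3 admitting 6. So r5c3=6.
Step 5. [r2c5∈{2}] nothing but 2 survives at r2c5. So r2c5=2.
Step 6. [r3c2∈{5}] nothing but 5 survives at r3c2 ⇒ r3c2=5.
Step 7. [r3c1∈{1}] r3c1 is down to just 1. So r3c1=1.
Step 8. [r6c2∈{4}] r6c2 is down to just 4. So r6c2=4.
Step 9. [r1c5∈{3}] nothing but 3 survives at r1c5, so r1c5=3.
Step 10. [r4c1∈{4}] only 4 remains possible at r4c1, so r4c1=4.
Step 11. [r2c3∈{5}] nothing but 5 survives at r2c3. So r2c3=5.
Step 12. [r6c6∈{6}] r6c6's peers cover all but 6 ⇒ r6c6=6.
Step 13. [r3c5∈{6}] r3c5 has the single candidate 6. So r3c5=6.
Step 14. [r2c6∈{4}] r2c6 is down to just 4 ⇒ r2c6=4.
Step 15. [r5c6∈{2}] nothing but 2 survives at r5c6, so r5c6=2.
Step 16. [r5c2∈{3}] nothing but 3 survives at r5c2 ⇒ r5c2=3.
Step 17. [r1c2∈{2}] only 2 remains possible at r1c2 ⇒ r1c2=2.
Step 18. [r4c3∈{3}] only 3 remains possible at r4c3 ⇒ r4c3=3.
Step 19. [r5c1∈{5}] r5c1 has the single candidate 5 ⇒ r5c1=5.
Step 20. [r1c1∈{6}] r1c1 has the single candidate 6 ⇒ r1c1=6.

Answer: 6 2 4 5 3 1 / 3 1 5 6 2 4 / 1 5 2 4 6 3 / 4 6 3 2 1 5 / 5 3 6 1 4 2 / 2 4 1 3 5 6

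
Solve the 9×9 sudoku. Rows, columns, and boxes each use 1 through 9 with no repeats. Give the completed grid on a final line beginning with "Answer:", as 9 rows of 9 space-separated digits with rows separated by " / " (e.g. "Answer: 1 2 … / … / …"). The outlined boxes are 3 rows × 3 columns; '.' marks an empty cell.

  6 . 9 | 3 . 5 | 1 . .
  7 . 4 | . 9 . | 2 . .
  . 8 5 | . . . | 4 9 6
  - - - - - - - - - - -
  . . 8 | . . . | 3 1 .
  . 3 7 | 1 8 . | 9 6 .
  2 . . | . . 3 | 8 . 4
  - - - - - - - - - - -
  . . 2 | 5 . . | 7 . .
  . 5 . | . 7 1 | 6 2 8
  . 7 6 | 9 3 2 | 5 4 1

Step 1. [r4c6∈{4,6,7,9}] across col 6, 9 lands solely at r4c6, so r4c6=9.
Step 2. [r5c6∈{4}] only 4 remains possible at r5c6. So r5c6=4.
Step 3. [r8c1∈{3,4,9}] in row 8, 9 fits only at r8c1 ⇒ r8c1=9.
Step 4. [r7c6∈{6,8}] box 8 places 8 nowhere but r7c6 ⇒ r7c6=8.
Step 5. [r2c2∈{1}] nothing but 1 survives at r2c2, so r2c2=1.
Step 6. [r7c8∈{3}] nothing but 3 survives at r7c8 ⇒ r7c8=3.
Step 7. [r7c2∈{4}] r7c2 has the single candidate 4, so r7c2=4.
Step 8. [r4c2∈{6}] r4c2's peers cover all but 6, so r4c2=6.
Step 9. [r5c1∈{5}] nothing but 5 survives at r5c1 ⇒ r5c1=5.
Step 10. [r2c4∈{6,8}] 8 has one home in col 4: r2c4, so r2c4=8.
Step 11. [r1c9∈{7}] r1c9's peers cover all but 7, so r1c9=7.
Step 12. [r4c4∈{2,7}] r4c4 is the only open cell in row 4 admitting 7, so r4c4=7.
Step 13. [r4c5∈{2,5}] in box 5, 2 fits only at r4c5, so r4c5=2.
Step 14. [r4c9∈{5}] only 5 remains possible at r4c9 ⇒ r4c9=5.
Step 15. [r6c4∈{6}] nothing but 6 survives at r6c4 ⇒ r6c4=6.
Step 16. [r8c4∈{4}] r8c4 has the single candidate 4. So r8c4=4.
Step 17. [r1c2∈{2}] r1c2's peers cover all but 2 ⇒ r1c2=2.
Step 18. [r6c3∈{1}] r6c3 has the single candidate 1 ⇒ r6c3=1.
Step 19. [r6c8∈{7}] only 7 remains possible at r6c8, so r6c8=7.
Step 20. [r6c2∈{9}] r6c2 is down to just 9, so r6c2=9.
Step 21. [r7c1∈{1}] r7c1 is down to just 1. So r7c1=1.
Step 22. [r1c5∈{4}] nothing but 4 survives at r1c5 ⇒ r1c5=4.
Step 23. [r2c8∈{5}] r2c8 has the single candidate 5. So r2c8=5.
Step 24. [r2c6∈{6}] nothing but 6 survives at r2c6 ⇒ r2c6=6.
Step 25. [r5c9∈{2}] nothing but 2 survives at r5c9 ⇒ r5c9=2.
Step 26. [r3c5∈{1}] r3c5 has the single candidate 1. So r3c5=1.
Step 27. [r8c3∈{3}] r8c3 is down to just 3. So r8c3=3.
Step 28. [r6c5∈{5}] only 5 remains possible at r6c5, so r6c5=5.
Step 29. [r3c1∈{3}] r3c1's peers cover all but 3, so r3c1=3.
Step 30. [r7c9∈{9}] r7c9's peers cover all but 9 ⇒ r7c9=9.
Step 31. [r2c9∈{3}] r2c9 has the single candidate 3 ⇒ r2c9=3.
Step 32. [r9c1∈{8}] r9c1 is down to just 8, so r9c1=8.
Step 33. [r1c8∈{8}] nothing but 8 survives at r1c8. So r1c8=8.
Step 34. [r4c1∈{4}] r4c1 has the single candidate 4, so r4c1=4.
Step 35. [r3c6∈{7}] r3c6 has the single candidate 7. So r3c6=7.
Step 36. [r7c5∈{6}] r7c5's peers cover all but 6 ⇒ r7c5=6.
Step 37. [r3c4∈{2}] r3c4 has the single candidate 2, so r3c4=2.

Answer: 6 2 9 3 4 5 1 8 7 / 7 1 4 8 9 6 2 5 3 / 3 8 5 2 1 7 4 9 6 / 4 6 8 7 2 9 3 1 5 / 5 3 7 1 8 4 9 6 2 / 2 9 1 6 5 3 8 7 4 / 1 4 2 5 6 8 7 3 9 / 9 5 3 4 7 1 6 2 8 / 8 7 6 9 3 2 5 4 1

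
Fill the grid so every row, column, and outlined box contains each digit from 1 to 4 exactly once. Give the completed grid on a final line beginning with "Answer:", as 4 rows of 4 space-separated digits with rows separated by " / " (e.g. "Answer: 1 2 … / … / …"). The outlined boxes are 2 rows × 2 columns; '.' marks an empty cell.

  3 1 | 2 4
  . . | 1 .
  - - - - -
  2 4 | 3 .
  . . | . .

Step 1. [r3c4∈{1}] nothing but 1 survives at r3c4. So r3c4=1.
Step 2. [r2c2∈{2}] only 2 remains possible at r2c2 ⇒ r2c2=2.
Step 3. [r4c4∈{2}] nothing but 2 survives at r4c4. So r4c4=2.
Step 4. [r4c2∈{3}] r4c2 has the single candidate 3, so r4c2=3.
Step 5. [r4c1∈{1}] only 1 remains possible at r4c1 ⇒ r4c1=1.
Step 6. [r2c4∈{3}] r2c4 is down to just 3 ⇒ r2c4=3.
Step 7. [r2c1∈{4}] r2c1 has the single candidate 4 ⇒ r2c1=4.
Step 8. [r4c3∈{4}] r4c3 is down to just 4 ⇒ r4c3=4.

Answer: 3 1 2 4 / 4 2 1 3 / 2 4 3 1 / 1 3 4 2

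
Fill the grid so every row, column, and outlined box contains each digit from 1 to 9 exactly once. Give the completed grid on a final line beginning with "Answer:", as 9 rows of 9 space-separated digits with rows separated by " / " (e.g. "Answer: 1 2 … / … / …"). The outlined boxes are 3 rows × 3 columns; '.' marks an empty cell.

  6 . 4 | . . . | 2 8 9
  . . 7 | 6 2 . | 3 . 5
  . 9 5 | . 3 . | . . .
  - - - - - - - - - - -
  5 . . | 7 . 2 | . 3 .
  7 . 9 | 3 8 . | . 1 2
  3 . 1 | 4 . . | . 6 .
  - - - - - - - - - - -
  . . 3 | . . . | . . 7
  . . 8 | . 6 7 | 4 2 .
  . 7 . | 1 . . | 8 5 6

Step 1. [r7c2∈{1,2,4,5,6}] 6 has one home in row 7: r7c2, so r7c2=6.
Step 2. [r2c6∈{1,4,8,9}] r2c6 is the only open cell in row 2 admitting 9. So r2c6=9.
Step 3. [r3c6∈{1,4,8}] 4 has one home in box 2: r3c6 ⇒ r3c6=4.
Step 4. [r6c6∈{5}] r6c6 is down to just 5, so r6c6=5.
Step 5. [r7c4∈{2,5,8,9}] r7c4 is the only open cell in col 4 admitting 2 ⇒ r7c4=2.
Step 6. [r8c4∈{5,9}] in col 4, 9 fits only at r8c4. So r8c4=9.
Step 7. [r8c1∈{1}] r8c1 has the single candidate 1 ⇒ r8c1=1.
Step 8. [r4c7∈{9}] only 9 remains possible at r4c7. So r4c7=9.
Step 9. [r9c1∈{2,4,9}] 9 has one home in row 9: r9c1. So r9c1=9.
Step 10. [r1c5∈{1,5,7}] row 1 places 7 nowhere but r1c5, so r1c5=7.
Step 11. [r3c7∈{1,6,7}] row 3 places 6 nowhere but r3c7. So r3c7=6.
Step 12. [r4c9∈{4,8}] r4c9 is the only open cell in col 9 admitting 4, so r4c9=4.
Step 13. [r2c2∈{1,8}] r2c2 is the only open cell in row 2 admitting 1 ⇒ r2c2=1.
Step 14. [r6c2∈{2,8}] 2 has one home in row 6: r6c2 ⇒ r6c2=2.
Step 15. [r3c4∈{8}] only 8 remains possible at r3c4 ⇒ r3c4=8.
Step 16. [r7c1∈{4}] r7c1 is down to just 4. So r7c1=4.
Step 17. [r9c3∈{2}] only 2 remains possible at r9c3, so r9c3=2.
Step 18. [r2c8∈{4}] only 4 remains possible at r2c8, so r2c8=4.
Step 19. [r4c2∈{8}] r4c2 is down to just 8 ⇒ r4c2=8.
Step 20. [r8c2∈{5}] r8c2 has the single candidate 5. So r8c2=5.
Step 21. [r9c5∈{4}] r9c5 has the single candidate 4, so r9c5=4.
Step 22. [r5c6∈{6}] nothing but 6 survives at r5c6, so r5c6=6.
Step 23. [r2c1∈{8}] r2c1's peers cover all but 8. So r2c1=8.
Step 24. [r3c1∈{2}] r3c1's peers cover all but 2 ⇒ r3c1=2.
Step 25. [r1c4∈{5}] r1c4 has the single candidate 5 ⇒ r1c4=5.
Step 26. [r7c7∈{1}] nothing but 1 survives at r7c7. So r7c7=1.
Step 27. [r1c6∈{1}] nothing but 1 survives at r1c6 ⇒ r1c6=1.
Step 28. [r1c2∈{3}] r1c2's peers cover all but 3 ⇒ r1c2=3.
Step 29. [r8c9∈{3}] r8c9's peers cover all but 3 ⇒ r8c9=3.
Step 30. [r5c7∈{5}] only 5 remains possible at r5c7, so r5c7=5.
Step 31. [r9c6∈{3}] only 3 remains possible at r9c6, so r9c6=3.
Step 32. [r3c9∈{1}] nothing but 1 survives at r3c9, so r3c9=1.
Step 33. [r4c5∈{1}] r4c5's peers cover all but 1. So r4c5=1.
Step 34. [r7c5∈{5}] r7c5's peers cover all but 5 ⇒ r7c5=5.
Step 35. [r5c2∈{4}] r5c2 has the single candidate 4, so r5c2=4.
Step 36. [r7c6∈{8}] r7c6 is down to just 8, so r7c6=8.
Step 37. [r3c8∈{7}] r3c8's peers cover all but 7 ⇒ r3c8=7.
Step 38. [r7c8∈{9}] nothing but 9 survives at r7c8, so r7c8=9.
Step 39. [r6c5∈{9}] nothing but 9 survives at r6c5, so r6c5=9.
Step 40. [r6c9∈{8}] r6c9 has the single candidate 8. So r6c9=8.
Step 41. [r6c7∈{7}] r6c7 has the single candidate 7, so r6c7=7.
Step 42. [r4c3∈{6}] r4c3 is down to just 6. So r4c3=6.

Answer: 6 3 4 5 7 1 2 8 9 / 8 1 7 6 2 9 3 4 5 / 2 9 5 8 3 4 6 7 1 / 5 8 6 7 1 2 9 3 4 / 7 4 9 3 8 6 5 1 2 / 3 2 1 4 9 5 7 6 8 / 4 6 3 2 5 8 1 9 7 / 1 5 8 9 6 7 4 2 3 / 9 7 2 1 4 3 8 5 6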